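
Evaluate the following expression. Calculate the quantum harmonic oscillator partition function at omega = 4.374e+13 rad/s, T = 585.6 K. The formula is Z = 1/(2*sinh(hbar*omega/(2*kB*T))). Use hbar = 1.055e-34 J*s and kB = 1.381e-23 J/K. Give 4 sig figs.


Step 1: Compute x = hbar*omega/(kB*T) = 1.055e-34*4.374e+13/(1.381e-23*585.6) = 0.5706
Step 2: x/2 = 0.2853
Step 3: sinh(x/2) = 0.2892
Step 4: Z = 1/(2*0.2892) = 1.729

1.729


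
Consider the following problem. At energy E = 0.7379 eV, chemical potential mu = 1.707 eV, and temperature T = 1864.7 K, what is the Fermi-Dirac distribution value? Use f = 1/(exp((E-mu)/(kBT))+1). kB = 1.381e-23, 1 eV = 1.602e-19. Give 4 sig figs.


Step 1: (E - mu) = 0.7379 - 1.707 = -0.9691 eV
Step 2: Convert: (E-mu)*eV = -1.552e-19 J
Step 3: x = (E-mu)*eV/(kB*T) = -6.029
Step 4: f = 1/(exp(-6.029)+1) = 0.9976

0.9976


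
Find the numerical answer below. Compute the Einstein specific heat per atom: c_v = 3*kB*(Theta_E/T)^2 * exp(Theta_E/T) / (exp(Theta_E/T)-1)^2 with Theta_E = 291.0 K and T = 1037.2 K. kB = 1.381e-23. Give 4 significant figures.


Step 1: x = Theta_E/T = 291.0/1037.2 = 0.2806
Step 2: x^2 = 0.07872
Step 3: exp(x) = 1.324
Step 4: c_v = 3*1.381e-23*0.07872*1.324/(1.324-1)^2 = 4.116e-23

4.116e-23


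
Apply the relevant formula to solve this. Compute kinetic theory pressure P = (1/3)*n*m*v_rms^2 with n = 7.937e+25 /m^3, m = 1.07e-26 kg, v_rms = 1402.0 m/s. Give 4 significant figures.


Step 1: v_rms^2 = 1402.0^2 = 1.966e+06
Step 2: n*m = 7.937e+25*1.07e-26 = 0.8493
Step 3: P = (1/3)*0.8493*1.966e+06 = 5.564e+05 Pa

5.564e+05


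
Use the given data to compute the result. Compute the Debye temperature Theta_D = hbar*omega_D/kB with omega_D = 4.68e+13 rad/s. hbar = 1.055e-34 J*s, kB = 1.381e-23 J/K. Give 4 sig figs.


Step 1: hbar*omega_D = 1.055e-34 * 4.68e+13 = 4.937e-21 J
Step 2: Theta_D = 4.937e-21 / 1.381e-23
Step 3: Theta_D = 357.5 K

357.5


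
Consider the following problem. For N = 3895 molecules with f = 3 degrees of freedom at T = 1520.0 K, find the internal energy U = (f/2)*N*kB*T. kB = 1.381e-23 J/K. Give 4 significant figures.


Step 1: f/2 = 3/2 = 1.5
Step 2: N*kB*T = 3895*1.381e-23*1520.0 = 8.176e-17
Step 3: U = 1.5 * 8.176e-17 = 1.226e-16 J

1.226e-16


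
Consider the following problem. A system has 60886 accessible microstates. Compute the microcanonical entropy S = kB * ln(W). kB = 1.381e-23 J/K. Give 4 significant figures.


Step 1: ln(W) = ln(60886) = 11.02
Step 2: S = kB * ln(W) = 1.381e-23 * 11.02
Step 3: S = 1.521e-22 J/K

1.521e-22


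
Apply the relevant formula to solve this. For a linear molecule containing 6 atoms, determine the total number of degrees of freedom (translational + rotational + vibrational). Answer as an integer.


Step 1: Translational DOF = 3
Step 2: Rotational DOF (linear) = 2
Step 3: Vibrational DOF = 3*6 - 5 = 13
Step 4: Total = 3 + 2 + 13 = 18

18


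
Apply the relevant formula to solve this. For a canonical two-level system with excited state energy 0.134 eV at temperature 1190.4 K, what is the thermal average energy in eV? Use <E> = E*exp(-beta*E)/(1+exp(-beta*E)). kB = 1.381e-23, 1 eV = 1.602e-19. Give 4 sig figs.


Step 1: beta*E = 0.134*1.602e-19/(1.381e-23*1190.4) = 1.306
Step 2: exp(-beta*E) = 0.271
Step 3: <E> = 0.134*0.271/(1+0.271) = 0.02857 eV

0.02857


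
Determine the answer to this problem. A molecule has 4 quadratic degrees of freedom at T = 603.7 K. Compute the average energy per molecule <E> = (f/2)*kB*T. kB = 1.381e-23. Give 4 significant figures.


Step 1: f/2 = 4/2 = 2
Step 2: kB*T = 1.381e-23 * 603.7 = 8.337e-21
Step 3: <E> = 2 * 8.337e-21 = 1.667e-20 J

1.667e-20


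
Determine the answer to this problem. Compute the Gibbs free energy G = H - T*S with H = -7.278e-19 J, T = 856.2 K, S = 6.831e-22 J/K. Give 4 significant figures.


Step 1: T*S = 856.2 * 6.831e-22 = 5.849e-19 J
Step 2: G = H - T*S = -7.278e-19 - 5.849e-19
Step 3: G = -1.313e-18 J

-1.313e-18


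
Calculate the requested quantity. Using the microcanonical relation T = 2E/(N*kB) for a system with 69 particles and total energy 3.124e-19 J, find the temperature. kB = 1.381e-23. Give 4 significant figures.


Step 1: Numerator = 2*E = 2*3.124e-19 = 6.248e-19 J
Step 2: Denominator = N*kB = 69*1.381e-23 = 9.529e-22
Step 3: T = 6.248e-19 / 9.529e-22 = 655.7 K

655.7


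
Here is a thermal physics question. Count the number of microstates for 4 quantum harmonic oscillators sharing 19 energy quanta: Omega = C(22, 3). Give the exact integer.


Step 1: Use binomial coefficient C(22, 3)
Step 2: Numerator = 22! / 19!
Step 3: Denominator = 3!
Step 4: Omega = 1540

1540


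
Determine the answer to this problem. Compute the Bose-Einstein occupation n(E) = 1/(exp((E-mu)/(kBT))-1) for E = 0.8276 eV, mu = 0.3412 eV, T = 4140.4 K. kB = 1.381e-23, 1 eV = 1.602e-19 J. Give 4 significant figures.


Step 1: (E - mu) = 0.4864 eV
Step 2: x = (E-mu)*eV/(kB*T) = 0.4864*1.602e-19/(1.381e-23*4140.4) = 1.363
Step 3: exp(x) = 3.907
Step 4: n = 1/(exp(x)-1) = 0.344

0.344


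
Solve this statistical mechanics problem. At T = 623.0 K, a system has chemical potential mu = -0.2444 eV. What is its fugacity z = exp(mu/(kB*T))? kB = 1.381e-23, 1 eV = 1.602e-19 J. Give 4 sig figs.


Step 1: Convert mu to Joules: -0.2444*1.602e-19 = -3.915e-20 J
Step 2: kB*T = 1.381e-23*623.0 = 8.604e-21 J
Step 3: mu/(kB*T) = -4.551
Step 4: z = exp(-4.551) = 0.01056

0.01056


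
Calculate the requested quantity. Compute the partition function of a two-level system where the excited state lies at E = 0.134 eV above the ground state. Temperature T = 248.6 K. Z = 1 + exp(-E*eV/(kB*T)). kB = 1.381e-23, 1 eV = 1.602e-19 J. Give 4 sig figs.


Step 1: Compute beta*E = E*eV/(kB*T) = 0.134*1.602e-19/(1.381e-23*248.6) = 6.253
Step 2: exp(-beta*E) = exp(-6.253) = 0.001925
Step 3: Z = 1 + 0.001925 = 1.002

1.002


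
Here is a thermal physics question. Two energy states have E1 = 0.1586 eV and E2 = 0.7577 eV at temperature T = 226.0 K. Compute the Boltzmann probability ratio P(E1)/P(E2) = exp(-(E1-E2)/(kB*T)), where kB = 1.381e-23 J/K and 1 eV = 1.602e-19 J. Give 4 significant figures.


Step 1: Compute energy difference dE = E1 - E2 = 0.1586 - 0.7577 = -0.5991 eV
Step 2: Convert to Joules: dE_J = -0.5991 * 1.602e-19 = -9.598e-20 J
Step 3: Compute exponent = -dE_J / (kB * T) = -(-9.598e-20) / (1.381e-23 * 226.0) = 30.75
Step 4: P(E1)/P(E2) = exp(30.75) = 2.265e+13

2.265e+13


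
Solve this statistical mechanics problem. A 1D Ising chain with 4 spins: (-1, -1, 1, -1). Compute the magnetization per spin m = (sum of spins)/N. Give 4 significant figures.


Step 1: Count up spins (+1): 1, down spins (-1): 3
Step 2: Total magnetization M = 1 - 3 = -2
Step 3: m = M/N = -2/4 = -0.5

-0.5


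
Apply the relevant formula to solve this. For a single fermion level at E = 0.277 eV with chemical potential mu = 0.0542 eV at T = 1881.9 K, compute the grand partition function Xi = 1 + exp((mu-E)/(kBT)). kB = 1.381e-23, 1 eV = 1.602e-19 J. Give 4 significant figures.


Step 1: (mu - E) = 0.0542 - 0.277 = -0.2228 eV
Step 2: x = (mu-E)*eV/(kB*T) = -0.2228*1.602e-19/(1.381e-23*1881.9) = -1.373
Step 3: exp(x) = 0.2533
Step 4: Xi = 1 + 0.2533 = 1.253

1.253


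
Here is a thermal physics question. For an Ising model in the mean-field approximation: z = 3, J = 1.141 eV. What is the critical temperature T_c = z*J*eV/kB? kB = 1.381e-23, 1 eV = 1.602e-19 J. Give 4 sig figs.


Step 1: z*J = 3*1.141 = 3.423 eV
Step 2: Convert to Joules: 3.423*1.602e-19 = 5.484e-19 J
Step 3: T_c = 5.484e-19 / 1.381e-23 = 3.971e+04 K

3.971e+04


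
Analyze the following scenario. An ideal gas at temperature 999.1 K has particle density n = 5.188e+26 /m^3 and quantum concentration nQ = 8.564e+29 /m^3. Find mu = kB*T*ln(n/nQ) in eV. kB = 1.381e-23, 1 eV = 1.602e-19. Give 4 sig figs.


Step 1: n/nQ = 5.188e+26/8.564e+29 = 0.0006058
Step 2: ln(n/nQ) = -7.409
Step 3: mu = kB*T*ln(n/nQ) = 1.38e-20*-7.409 = -1.022e-19 J
Step 4: Convert to eV: -1.022e-19/1.602e-19 = -0.6381 eV

-0.6381


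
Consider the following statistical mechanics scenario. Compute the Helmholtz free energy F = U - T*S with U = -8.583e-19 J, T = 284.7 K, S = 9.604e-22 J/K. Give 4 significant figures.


Step 1: T*S = 284.7 * 9.604e-22 = 2.734e-19 J
Step 2: F = U - T*S = -8.583e-19 - 2.734e-19
Step 3: F = -1.132e-18 J

-1.132e-18


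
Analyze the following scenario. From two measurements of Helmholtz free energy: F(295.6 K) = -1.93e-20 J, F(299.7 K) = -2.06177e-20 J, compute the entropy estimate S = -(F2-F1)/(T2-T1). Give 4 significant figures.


Step 1: dF = F2 - F1 = -2.06177e-20 - (-1.93e-20) = -1.3177e-21 J
Step 2: dT = T2 - T1 = 299.7 - 295.6 = 4.1 K
Step 3: S = -dF/dT = -(-1.3177e-21)/4.1 = 3.214e-22 J/K

3.214e-22


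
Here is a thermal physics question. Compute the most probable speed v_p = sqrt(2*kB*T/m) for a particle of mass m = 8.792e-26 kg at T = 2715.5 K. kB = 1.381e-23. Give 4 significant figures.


Step 1: Numerator = 2*kB*T = 2*1.381e-23*2715.5 = 7.5e-20
Step 2: Ratio = 7.5e-20 / 8.792e-26 = 8.531e+05
Step 3: v_p = sqrt(8.531e+05) = 923.6 m/s

923.6


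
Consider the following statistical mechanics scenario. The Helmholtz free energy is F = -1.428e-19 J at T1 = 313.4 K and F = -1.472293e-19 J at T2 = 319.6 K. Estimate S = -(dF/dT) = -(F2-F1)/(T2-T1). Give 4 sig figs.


Step 1: dF = F2 - F1 = -1.472293e-19 - (-1.428e-19) = -4.4293e-21 J
Step 2: dT = T2 - T1 = 319.6 - 313.4 = 6.2 K
Step 3: S = -dF/dT = -(-4.4293e-21)/6.2 = 7.144e-22 J/K

7.144e-22


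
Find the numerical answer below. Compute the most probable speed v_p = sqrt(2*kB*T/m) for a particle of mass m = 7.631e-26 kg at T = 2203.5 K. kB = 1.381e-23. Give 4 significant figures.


Step 1: Numerator = 2*kB*T = 2*1.381e-23*2203.5 = 6.086e-20
Step 2: Ratio = 6.086e-20 / 7.631e-26 = 7.975e+05
Step 3: v_p = sqrt(7.975e+05) = 893.1 m/s

893.1


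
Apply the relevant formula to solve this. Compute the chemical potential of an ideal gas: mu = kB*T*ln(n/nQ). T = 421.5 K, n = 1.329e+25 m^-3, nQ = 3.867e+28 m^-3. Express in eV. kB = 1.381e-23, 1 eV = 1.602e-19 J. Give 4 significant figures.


Step 1: n/nQ = 1.329e+25/3.867e+28 = 0.0003437
Step 2: ln(n/nQ) = -7.976
Step 3: mu = kB*T*ln(n/nQ) = 5.821e-21*-7.976 = -4.643e-20 J
Step 4: Convert to eV: -4.643e-20/1.602e-19 = -0.2898 eV

-0.2898


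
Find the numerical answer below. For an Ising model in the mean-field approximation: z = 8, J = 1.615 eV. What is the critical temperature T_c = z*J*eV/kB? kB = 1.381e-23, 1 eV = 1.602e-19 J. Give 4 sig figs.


Step 1: z*J = 8*1.615 = 12.92 eV
Step 2: Convert to Joules: 12.92*1.602e-19 = 2.07e-18 J
Step 3: T_c = 2.07e-18 / 1.381e-23 = 1.499e+05 K

1.499e+05


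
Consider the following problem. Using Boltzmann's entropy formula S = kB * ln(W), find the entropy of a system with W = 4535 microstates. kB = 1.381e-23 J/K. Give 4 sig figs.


Step 1: ln(W) = ln(4535) = 8.42
Step 2: S = kB * ln(W) = 1.381e-23 * 8.42
Step 3: S = 1.163e-22 J/K

1.163e-22


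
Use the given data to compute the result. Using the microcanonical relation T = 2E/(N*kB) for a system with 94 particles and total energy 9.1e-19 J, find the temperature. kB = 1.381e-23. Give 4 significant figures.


Step 1: Numerator = 2*E = 2*9.1e-19 = 1.82e-18 J
Step 2: Denominator = N*kB = 94*1.381e-23 = 1.298e-21
Step 3: T = 1.82e-18 / 1.298e-21 = 1402 K

1402


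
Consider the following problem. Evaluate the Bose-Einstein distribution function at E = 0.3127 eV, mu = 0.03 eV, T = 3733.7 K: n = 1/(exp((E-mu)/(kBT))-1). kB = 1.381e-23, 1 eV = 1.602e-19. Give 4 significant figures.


Step 1: (E - mu) = 0.2827 eV
Step 2: x = (E-mu)*eV/(kB*T) = 0.2827*1.602e-19/(1.381e-23*3733.7) = 0.8783
Step 3: exp(x) = 2.407
Step 4: n = 1/(exp(x)-1) = 0.7108

0.7108


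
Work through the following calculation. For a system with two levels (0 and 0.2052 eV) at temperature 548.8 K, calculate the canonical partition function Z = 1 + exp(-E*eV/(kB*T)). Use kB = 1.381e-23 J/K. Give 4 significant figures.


Step 1: Compute beta*E = E*eV/(kB*T) = 0.2052*1.602e-19/(1.381e-23*548.8) = 4.337
Step 2: exp(-beta*E) = exp(-4.337) = 0.01307
Step 3: Z = 1 + 0.01307 = 1.013

1.013


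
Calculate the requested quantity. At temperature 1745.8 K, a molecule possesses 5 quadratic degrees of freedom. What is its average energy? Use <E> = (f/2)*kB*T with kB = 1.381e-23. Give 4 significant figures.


Step 1: f/2 = 5/2 = 2.5
Step 2: kB*T = 1.381e-23 * 1745.8 = 2.411e-20
Step 3: <E> = 2.5 * 2.411e-20 = 6.027e-20 J

6.027e-20


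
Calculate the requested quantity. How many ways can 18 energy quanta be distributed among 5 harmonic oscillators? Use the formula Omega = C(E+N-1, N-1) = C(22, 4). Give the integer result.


Step 1: Use binomial coefficient C(22, 4)
Step 2: Numerator = 22! / 18!
Step 3: Denominator = 4!
Step 4: Omega = 7315

7315


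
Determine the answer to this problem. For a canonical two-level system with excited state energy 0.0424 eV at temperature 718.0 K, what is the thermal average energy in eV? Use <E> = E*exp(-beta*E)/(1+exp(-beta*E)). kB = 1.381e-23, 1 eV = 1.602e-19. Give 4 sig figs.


Step 1: beta*E = 0.0424*1.602e-19/(1.381e-23*718.0) = 0.685
Step 2: exp(-beta*E) = 0.5041
Step 3: <E> = 0.0424*0.5041/(1+0.5041) = 0.01421 eV

0.01421


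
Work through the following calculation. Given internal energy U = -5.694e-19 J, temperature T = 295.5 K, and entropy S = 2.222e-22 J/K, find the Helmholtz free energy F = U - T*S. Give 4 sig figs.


Step 1: T*S = 295.5 * 2.222e-22 = 6.566e-20 J
Step 2: F = U - T*S = -5.694e-19 - 6.566e-20
Step 3: F = -6.351e-19 J

-6.351e-19


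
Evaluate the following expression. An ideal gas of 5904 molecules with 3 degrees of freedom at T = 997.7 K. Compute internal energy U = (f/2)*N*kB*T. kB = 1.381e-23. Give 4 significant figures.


Step 1: f/2 = 3/2 = 1.5
Step 2: N*kB*T = 5904*1.381e-23*997.7 = 8.135e-17
Step 3: U = 1.5 * 8.135e-17 = 1.22e-16 J

1.22e-16


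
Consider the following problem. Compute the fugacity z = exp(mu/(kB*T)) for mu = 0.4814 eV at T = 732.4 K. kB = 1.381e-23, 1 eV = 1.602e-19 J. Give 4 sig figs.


Step 1: Convert mu to Joules: 0.4814*1.602e-19 = 7.712e-20 J
Step 2: kB*T = 1.381e-23*732.4 = 1.011e-20 J
Step 3: mu/(kB*T) = 7.625
Step 4: z = exp(7.625) = 2048

2048


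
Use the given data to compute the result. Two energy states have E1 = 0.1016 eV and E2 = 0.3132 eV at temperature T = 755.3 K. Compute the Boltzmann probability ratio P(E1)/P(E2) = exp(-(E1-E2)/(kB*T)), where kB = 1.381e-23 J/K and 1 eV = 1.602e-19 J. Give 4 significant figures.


Step 1: Compute energy difference dE = E1 - E2 = 0.1016 - 0.3132 = -0.2116 eV
Step 2: Convert to Joules: dE_J = -0.2116 * 1.602e-19 = -3.39e-20 J
Step 3: Compute exponent = -dE_J / (kB * T) = -(-3.39e-20) / (1.381e-23 * 755.3) = 3.25
Step 4: P(E1)/P(E2) = exp(3.25) = 25.79

25.79


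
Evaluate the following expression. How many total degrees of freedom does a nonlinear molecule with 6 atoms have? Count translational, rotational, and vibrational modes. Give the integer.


Step 1: Translational DOF = 3
Step 2: Rotational DOF (nonlinear) = 3
Step 3: Vibrational DOF = 3*6 - 6 = 12
Step 4: Total = 3 + 3 + 12 = 18

18


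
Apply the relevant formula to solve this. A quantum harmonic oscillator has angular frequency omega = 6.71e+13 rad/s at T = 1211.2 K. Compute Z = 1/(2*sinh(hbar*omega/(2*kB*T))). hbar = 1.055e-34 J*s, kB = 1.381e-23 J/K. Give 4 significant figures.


Step 1: Compute x = hbar*omega/(kB*T) = 1.055e-34*6.71e+13/(1.381e-23*1211.2) = 0.4232
Step 2: x/2 = 0.2116
Step 3: sinh(x/2) = 0.2132
Step 4: Z = 1/(2*0.2132) = 2.345

2.345


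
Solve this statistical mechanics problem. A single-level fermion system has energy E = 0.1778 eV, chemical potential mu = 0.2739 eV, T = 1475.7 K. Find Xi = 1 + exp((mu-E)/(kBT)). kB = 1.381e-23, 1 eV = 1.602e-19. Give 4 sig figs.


Step 1: (mu - E) = 0.2739 - 0.1778 = 0.0961 eV
Step 2: x = (mu-E)*eV/(kB*T) = 0.0961*1.602e-19/(1.381e-23*1475.7) = 0.7554
Step 3: exp(x) = 2.129
Step 4: Xi = 1 + 2.129 = 3.129

3.129


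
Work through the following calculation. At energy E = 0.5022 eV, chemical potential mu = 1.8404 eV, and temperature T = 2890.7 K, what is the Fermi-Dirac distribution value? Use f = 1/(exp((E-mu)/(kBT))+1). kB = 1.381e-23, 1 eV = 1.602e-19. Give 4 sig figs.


Step 1: (E - mu) = 0.5022 - 1.8404 = -1.338 eV
Step 2: Convert: (E-mu)*eV = -2.144e-19 J
Step 3: x = (E-mu)*eV/(kB*T) = -5.37
Step 4: f = 1/(exp(-5.37)+1) = 0.9954

0.9954


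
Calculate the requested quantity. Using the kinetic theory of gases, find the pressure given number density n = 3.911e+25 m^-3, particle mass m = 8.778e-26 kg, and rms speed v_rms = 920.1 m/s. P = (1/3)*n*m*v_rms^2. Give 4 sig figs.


Step 1: v_rms^2 = 920.1^2 = 8.466e+05
Step 2: n*m = 3.911e+25*8.778e-26 = 3.433
Step 3: P = (1/3)*3.433*8.466e+05 = 9.688e+05 Pa

9.688e+05


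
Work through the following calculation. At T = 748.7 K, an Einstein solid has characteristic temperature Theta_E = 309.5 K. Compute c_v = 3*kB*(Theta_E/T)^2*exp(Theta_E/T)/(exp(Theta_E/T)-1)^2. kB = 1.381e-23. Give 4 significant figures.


Step 1: x = Theta_E/T = 309.5/748.7 = 0.4134
Step 2: x^2 = 0.1709
Step 3: exp(x) = 1.512
Step 4: c_v = 3*1.381e-23*0.1709*1.512/(1.512-1)^2 = 4.085e-23

4.085e-23


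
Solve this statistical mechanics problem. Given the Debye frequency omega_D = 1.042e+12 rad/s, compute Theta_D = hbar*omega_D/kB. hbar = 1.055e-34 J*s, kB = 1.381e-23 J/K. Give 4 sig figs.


Step 1: hbar*omega_D = 1.055e-34 * 1.042e+12 = 1.099e-22 J
Step 2: Theta_D = 1.099e-22 / 1.381e-23
Step 3: Theta_D = 7.96 K

7.96


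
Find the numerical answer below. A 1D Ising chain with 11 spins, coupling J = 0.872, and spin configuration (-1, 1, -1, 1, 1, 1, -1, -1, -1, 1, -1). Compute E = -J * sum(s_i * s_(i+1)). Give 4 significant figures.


Step 1: Nearest-neighbor products: -1, -1, -1, 1, 1, -1, 1, 1, -1, -1
Step 2: Sum of products = -2
Step 3: E = -0.872 * -2 = 1.744

1.744


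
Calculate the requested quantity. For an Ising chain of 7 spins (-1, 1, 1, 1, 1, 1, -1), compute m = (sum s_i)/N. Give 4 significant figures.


Step 1: Count up spins (+1): 5, down spins (-1): 2
Step 2: Total magnetization M = 5 - 2 = 3
Step 3: m = M/N = 3/7 = 0.4286

0.4286


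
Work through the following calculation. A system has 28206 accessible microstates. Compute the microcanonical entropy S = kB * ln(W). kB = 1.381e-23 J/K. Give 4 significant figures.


Step 1: ln(W) = ln(28206) = 10.25
Step 2: S = kB * ln(W) = 1.381e-23 * 10.25
Step 3: S = 1.415e-22 J/K

1.415e-22


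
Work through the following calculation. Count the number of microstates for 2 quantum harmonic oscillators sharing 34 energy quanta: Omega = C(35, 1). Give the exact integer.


Step 1: Use binomial coefficient C(35, 1)
Step 2: Numerator = 35! / 34!
Step 3: Denominator = 1!
Step 4: Omega = 35

35


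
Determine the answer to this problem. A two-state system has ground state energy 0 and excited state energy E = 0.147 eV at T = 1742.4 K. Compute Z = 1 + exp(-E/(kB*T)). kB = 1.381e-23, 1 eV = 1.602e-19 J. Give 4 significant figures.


Step 1: Compute beta*E = E*eV/(kB*T) = 0.147*1.602e-19/(1.381e-23*1742.4) = 0.9787
Step 2: exp(-beta*E) = exp(-0.9787) = 0.3758
Step 3: Z = 1 + 0.3758 = 1.376

1.376


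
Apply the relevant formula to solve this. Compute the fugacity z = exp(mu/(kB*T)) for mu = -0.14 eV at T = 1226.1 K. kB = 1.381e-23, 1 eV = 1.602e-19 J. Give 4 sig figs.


Step 1: Convert mu to Joules: -0.14*1.602e-19 = -2.243e-20 J
Step 2: kB*T = 1.381e-23*1226.1 = 1.693e-20 J
Step 3: mu/(kB*T) = -1.325
Step 4: z = exp(-1.325) = 0.2659

0.2659


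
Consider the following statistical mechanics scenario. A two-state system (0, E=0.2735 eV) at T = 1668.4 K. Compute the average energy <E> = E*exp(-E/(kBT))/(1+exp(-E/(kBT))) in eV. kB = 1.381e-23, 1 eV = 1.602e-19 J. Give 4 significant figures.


Step 1: beta*E = 0.2735*1.602e-19/(1.381e-23*1668.4) = 1.902
Step 2: exp(-beta*E) = 0.1493
Step 3: <E> = 0.2735*0.1493/(1+0.1493) = 0.03553 eV

0.03553


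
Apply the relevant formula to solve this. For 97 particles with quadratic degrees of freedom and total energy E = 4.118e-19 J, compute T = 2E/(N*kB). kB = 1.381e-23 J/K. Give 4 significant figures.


Step 1: Numerator = 2*E = 2*4.118e-19 = 8.236e-19 J
Step 2: Denominator = N*kB = 97*1.381e-23 = 1.34e-21
Step 3: T = 8.236e-19 / 1.34e-21 = 614.8 K

614.8


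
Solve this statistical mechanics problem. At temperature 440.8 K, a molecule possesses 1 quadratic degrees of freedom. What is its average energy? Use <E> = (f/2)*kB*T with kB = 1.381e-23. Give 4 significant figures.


Step 1: f/2 = 1/2 = 0.5
Step 2: kB*T = 1.381e-23 * 440.8 = 6.087e-21
Step 3: <E> = 0.5 * 6.087e-21 = 3.044e-21 J

3.044e-21


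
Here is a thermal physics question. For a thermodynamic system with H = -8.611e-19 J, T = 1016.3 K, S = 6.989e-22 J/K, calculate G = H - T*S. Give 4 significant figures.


Step 1: T*S = 1016.3 * 6.989e-22 = 7.103e-19 J
Step 2: G = H - T*S = -8.611e-19 - 7.103e-19
Step 3: G = -1.571e-18 J

-1.571e-18


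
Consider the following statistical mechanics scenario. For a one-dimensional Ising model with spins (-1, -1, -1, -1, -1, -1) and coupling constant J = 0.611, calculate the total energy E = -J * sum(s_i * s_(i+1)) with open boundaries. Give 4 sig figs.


Step 1: Nearest-neighbor products: 1, 1, 1, 1, 1
Step 2: Sum of products = 5
Step 3: E = -0.611 * 5 = -3.055

-3.055


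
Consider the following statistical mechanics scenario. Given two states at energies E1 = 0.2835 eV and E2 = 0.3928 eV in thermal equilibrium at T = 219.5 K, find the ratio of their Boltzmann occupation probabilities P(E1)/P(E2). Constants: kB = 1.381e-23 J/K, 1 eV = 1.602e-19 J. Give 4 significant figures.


Step 1: Compute energy difference dE = E1 - E2 = 0.2835 - 0.3928 = -0.1093 eV
Step 2: Convert to Joules: dE_J = -0.1093 * 1.602e-19 = -1.751e-20 J
Step 3: Compute exponent = -dE_J / (kB * T) = -(-1.751e-20) / (1.381e-23 * 219.5) = 5.776
Step 4: P(E1)/P(E2) = exp(5.776) = 322.6

322.6


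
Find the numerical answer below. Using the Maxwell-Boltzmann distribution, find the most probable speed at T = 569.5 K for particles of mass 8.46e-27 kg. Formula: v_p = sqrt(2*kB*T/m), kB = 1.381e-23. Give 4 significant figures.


Step 1: Numerator = 2*kB*T = 2*1.381e-23*569.5 = 1.573e-20
Step 2: Ratio = 1.573e-20 / 8.46e-27 = 1.859e+06
Step 3: v_p = sqrt(1.859e+06) = 1364 m/s

1364


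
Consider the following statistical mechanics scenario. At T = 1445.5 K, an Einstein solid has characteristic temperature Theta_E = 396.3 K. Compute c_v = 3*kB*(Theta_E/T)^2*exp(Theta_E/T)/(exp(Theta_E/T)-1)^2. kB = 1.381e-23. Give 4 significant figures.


Step 1: x = Theta_E/T = 396.3/1445.5 = 0.2742
Step 2: x^2 = 0.07516
Step 3: exp(x) = 1.315
Step 4: c_v = 3*1.381e-23*0.07516*1.315/(1.315-1)^2 = 4.117e-23

4.117e-23


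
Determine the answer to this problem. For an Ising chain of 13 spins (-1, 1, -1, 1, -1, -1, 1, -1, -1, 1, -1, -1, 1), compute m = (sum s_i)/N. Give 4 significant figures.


Step 1: Count up spins (+1): 5, down spins (-1): 8
Step 2: Total magnetization M = 5 - 8 = -3
Step 3: m = M/N = -3/13 = -0.2308

-0.2308


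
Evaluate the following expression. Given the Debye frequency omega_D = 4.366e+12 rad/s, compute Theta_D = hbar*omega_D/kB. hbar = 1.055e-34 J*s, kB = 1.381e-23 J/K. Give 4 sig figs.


Step 1: hbar*omega_D = 1.055e-34 * 4.366e+12 = 4.606e-22 J
Step 2: Theta_D = 4.606e-22 / 1.381e-23
Step 3: Theta_D = 33.35 K

33.35


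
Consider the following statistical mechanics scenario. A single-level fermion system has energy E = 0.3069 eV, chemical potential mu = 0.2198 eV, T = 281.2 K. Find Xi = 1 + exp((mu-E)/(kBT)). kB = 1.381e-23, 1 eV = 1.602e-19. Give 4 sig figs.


Step 1: (mu - E) = 0.2198 - 0.3069 = -0.0871 eV
Step 2: x = (mu-E)*eV/(kB*T) = -0.0871*1.602e-19/(1.381e-23*281.2) = -3.593
Step 3: exp(x) = 0.02751
Step 4: Xi = 1 + 0.02751 = 1.028

1.028


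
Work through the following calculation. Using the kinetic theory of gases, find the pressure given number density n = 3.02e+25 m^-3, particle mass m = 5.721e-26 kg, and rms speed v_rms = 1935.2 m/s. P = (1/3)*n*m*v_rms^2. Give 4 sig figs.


Step 1: v_rms^2 = 1935.2^2 = 3.745e+06
Step 2: n*m = 3.02e+25*5.721e-26 = 1.728
Step 3: P = (1/3)*1.728*3.745e+06 = 2.157e+06 Pa

2.157e+06


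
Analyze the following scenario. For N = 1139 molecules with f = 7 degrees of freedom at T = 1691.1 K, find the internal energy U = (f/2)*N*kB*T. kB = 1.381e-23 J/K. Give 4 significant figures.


Step 1: f/2 = 7/2 = 3.5
Step 2: N*kB*T = 1139*1.381e-23*1691.1 = 2.66e-17
Step 3: U = 3.5 * 2.66e-17 = 9.31e-17 J

9.31e-17


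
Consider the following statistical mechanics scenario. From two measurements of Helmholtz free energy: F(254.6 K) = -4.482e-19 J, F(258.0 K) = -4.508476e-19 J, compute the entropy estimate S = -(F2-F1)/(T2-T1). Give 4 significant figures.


Step 1: dF = F2 - F1 = -4.508476e-19 - (-4.482e-19) = -2.6476e-21 J
Step 2: dT = T2 - T1 = 258.0 - 254.6 = 3.4 K
Step 3: S = -dF/dT = -(-2.6476e-21)/3.4 = 7.787e-22 J/K

7.787e-22


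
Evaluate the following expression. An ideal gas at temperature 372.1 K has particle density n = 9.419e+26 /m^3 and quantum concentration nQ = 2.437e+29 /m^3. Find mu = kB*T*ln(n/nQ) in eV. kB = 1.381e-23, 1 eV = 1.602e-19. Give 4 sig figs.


Step 1: n/nQ = 9.419e+26/2.437e+29 = 0.003865
Step 2: ln(n/nQ) = -5.556
Step 3: mu = kB*T*ln(n/nQ) = 5.139e-21*-5.556 = -2.855e-20 J
Step 4: Convert to eV: -2.855e-20/1.602e-19 = -0.1782 eV

-0.1782


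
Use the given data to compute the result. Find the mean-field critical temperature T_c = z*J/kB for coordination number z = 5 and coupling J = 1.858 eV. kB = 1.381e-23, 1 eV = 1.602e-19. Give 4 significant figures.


Step 1: z*J = 5*1.858 = 9.29 eV
Step 2: Convert to Joules: 9.29*1.602e-19 = 1.488e-18 J
Step 3: T_c = 1.488e-18 / 1.381e-23 = 1.078e+05 K

1.078e+05


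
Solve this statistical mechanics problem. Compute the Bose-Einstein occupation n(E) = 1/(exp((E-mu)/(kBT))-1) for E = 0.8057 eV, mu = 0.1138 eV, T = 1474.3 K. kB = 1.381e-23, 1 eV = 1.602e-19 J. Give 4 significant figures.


Step 1: (E - mu) = 0.6919 eV
Step 2: x = (E-mu)*eV/(kB*T) = 0.6919*1.602e-19/(1.381e-23*1474.3) = 5.444
Step 3: exp(x) = 231.4
Step 4: n = 1/(exp(x)-1) = 0.00434

0.00434


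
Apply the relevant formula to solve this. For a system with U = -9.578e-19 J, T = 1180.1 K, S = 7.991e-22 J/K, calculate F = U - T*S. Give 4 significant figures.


Step 1: T*S = 1180.1 * 7.991e-22 = 9.43e-19 J
Step 2: F = U - T*S = -9.578e-19 - 9.43e-19
Step 3: F = -1.901e-18 J

-1.901e-18


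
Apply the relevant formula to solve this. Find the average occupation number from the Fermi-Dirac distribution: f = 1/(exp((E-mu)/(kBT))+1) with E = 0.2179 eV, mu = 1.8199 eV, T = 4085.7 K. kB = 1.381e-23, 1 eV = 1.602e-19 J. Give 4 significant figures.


Step 1: (E - mu) = 0.2179 - 1.8199 = -1.602 eV
Step 2: Convert: (E-mu)*eV = -2.566e-19 J
Step 3: x = (E-mu)*eV/(kB*T) = -4.548
Step 4: f = 1/(exp(-4.548)+1) = 0.9895

0.9895


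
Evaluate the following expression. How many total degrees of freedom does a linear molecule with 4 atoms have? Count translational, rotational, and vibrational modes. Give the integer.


Step 1: Translational DOF = 3
Step 2: Rotational DOF (linear) = 2
Step 3: Vibrational DOF = 3*4 - 5 = 7
Step 4: Total = 3 + 2 + 7 = 12

12


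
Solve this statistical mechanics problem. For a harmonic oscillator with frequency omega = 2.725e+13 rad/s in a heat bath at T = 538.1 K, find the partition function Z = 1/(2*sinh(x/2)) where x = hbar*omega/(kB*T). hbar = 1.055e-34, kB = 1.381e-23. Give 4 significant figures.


Step 1: Compute x = hbar*omega/(kB*T) = 1.055e-34*2.725e+13/(1.381e-23*538.1) = 0.3869
Step 2: x/2 = 0.1934
Step 3: sinh(x/2) = 0.1946
Step 4: Z = 1/(2*0.1946) = 2.569

2.569


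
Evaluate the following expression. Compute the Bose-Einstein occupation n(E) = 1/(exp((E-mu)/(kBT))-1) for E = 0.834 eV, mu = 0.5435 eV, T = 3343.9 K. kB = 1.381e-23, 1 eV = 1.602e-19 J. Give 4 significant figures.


Step 1: (E - mu) = 0.2905 eV
Step 2: x = (E-mu)*eV/(kB*T) = 0.2905*1.602e-19/(1.381e-23*3343.9) = 1.008
Step 3: exp(x) = 2.739
Step 4: n = 1/(exp(x)-1) = 0.5749

0.5749


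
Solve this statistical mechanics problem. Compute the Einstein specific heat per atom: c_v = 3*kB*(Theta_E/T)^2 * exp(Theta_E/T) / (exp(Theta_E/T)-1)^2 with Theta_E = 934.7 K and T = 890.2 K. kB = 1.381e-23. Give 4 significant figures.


Step 1: x = Theta_E/T = 934.7/890.2 = 1.05
Step 2: x^2 = 1.102
Step 3: exp(x) = 2.858
Step 4: c_v = 3*1.381e-23*1.102*2.858/(2.858-1)^2 = 3.782e-23

3.782e-23


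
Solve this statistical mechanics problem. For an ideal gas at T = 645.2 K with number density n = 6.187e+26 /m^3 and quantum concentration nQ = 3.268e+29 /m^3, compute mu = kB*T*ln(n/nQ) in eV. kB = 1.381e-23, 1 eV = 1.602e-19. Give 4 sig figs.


Step 1: n/nQ = 6.187e+26/3.268e+29 = 0.001893
Step 2: ln(n/nQ) = -6.269
Step 3: mu = kB*T*ln(n/nQ) = 8.91e-21*-6.269 = -5.586e-20 J
Step 4: Convert to eV: -5.586e-20/1.602e-19 = -0.3487 eV

-0.3487


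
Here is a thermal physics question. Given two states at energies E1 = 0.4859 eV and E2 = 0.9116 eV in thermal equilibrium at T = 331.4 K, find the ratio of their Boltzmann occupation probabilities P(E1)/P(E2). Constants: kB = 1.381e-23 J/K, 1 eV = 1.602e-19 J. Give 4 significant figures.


Step 1: Compute energy difference dE = E1 - E2 = 0.4859 - 0.9116 = -0.4257 eV
Step 2: Convert to Joules: dE_J = -0.4257 * 1.602e-19 = -6.82e-20 J
Step 3: Compute exponent = -dE_J / (kB * T) = -(-6.82e-20) / (1.381e-23 * 331.4) = 14.9
Step 4: P(E1)/P(E2) = exp(14.9) = 2.961e+06

2.961e+06


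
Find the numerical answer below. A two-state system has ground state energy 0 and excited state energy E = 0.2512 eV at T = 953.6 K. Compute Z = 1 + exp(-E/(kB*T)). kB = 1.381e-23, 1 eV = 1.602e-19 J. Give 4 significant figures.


Step 1: Compute beta*E = E*eV/(kB*T) = 0.2512*1.602e-19/(1.381e-23*953.6) = 3.056
Step 2: exp(-beta*E) = exp(-3.056) = 0.04709
Step 3: Z = 1 + 0.04709 = 1.047

1.047


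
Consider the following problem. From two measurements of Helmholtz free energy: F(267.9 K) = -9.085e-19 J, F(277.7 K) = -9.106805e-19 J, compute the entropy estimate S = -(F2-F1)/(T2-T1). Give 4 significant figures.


Step 1: dF = F2 - F1 = -9.106805e-19 - (-9.085e-19) = -2.1805e-21 J
Step 2: dT = T2 - T1 = 277.7 - 267.9 = 9.8 K
Step 3: S = -dF/dT = -(-2.1805e-21)/9.8 = 2.225e-22 J/K

2.225e-22


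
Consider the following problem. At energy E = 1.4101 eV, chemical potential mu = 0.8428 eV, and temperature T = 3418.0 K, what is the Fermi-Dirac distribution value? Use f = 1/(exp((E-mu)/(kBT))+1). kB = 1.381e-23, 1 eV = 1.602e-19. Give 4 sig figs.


Step 1: (E - mu) = 1.4101 - 0.8428 = 0.5673 eV
Step 2: Convert: (E-mu)*eV = 9.088e-20 J
Step 3: x = (E-mu)*eV/(kB*T) = 1.925
Step 4: f = 1/(exp(1.925)+1) = 0.1273

0.1273


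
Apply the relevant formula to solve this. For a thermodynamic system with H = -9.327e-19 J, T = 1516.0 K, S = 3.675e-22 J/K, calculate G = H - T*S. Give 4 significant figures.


Step 1: T*S = 1516.0 * 3.675e-22 = 5.571e-19 J
Step 2: G = H - T*S = -9.327e-19 - 5.571e-19
Step 3: G = -1.49e-18 J

-1.49e-18


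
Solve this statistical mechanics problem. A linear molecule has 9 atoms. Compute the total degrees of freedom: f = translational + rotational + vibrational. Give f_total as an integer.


Step 1: Translational DOF = 3
Step 2: Rotational DOF (linear) = 2
Step 3: Vibrational DOF = 3*9 - 5 = 22
Step 4: Total = 3 + 2 + 22 = 27

27


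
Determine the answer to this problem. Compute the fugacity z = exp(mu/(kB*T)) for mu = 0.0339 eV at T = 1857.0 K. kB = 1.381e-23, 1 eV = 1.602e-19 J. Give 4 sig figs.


Step 1: Convert mu to Joules: 0.0339*1.602e-19 = 5.431e-21 J
Step 2: kB*T = 1.381e-23*1857.0 = 2.565e-20 J
Step 3: mu/(kB*T) = 0.2118
Step 4: z = exp(0.2118) = 1.236

1.236


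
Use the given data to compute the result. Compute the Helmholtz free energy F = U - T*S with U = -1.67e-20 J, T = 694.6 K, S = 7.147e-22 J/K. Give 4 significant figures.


Step 1: T*S = 694.6 * 7.147e-22 = 4.964e-19 J
Step 2: F = U - T*S = -1.67e-20 - 4.964e-19
Step 3: F = -5.131e-19 J

-5.131e-19


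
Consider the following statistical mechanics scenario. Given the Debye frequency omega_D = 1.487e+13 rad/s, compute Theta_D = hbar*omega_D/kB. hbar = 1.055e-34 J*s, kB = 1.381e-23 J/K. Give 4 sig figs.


Step 1: hbar*omega_D = 1.055e-34 * 1.487e+13 = 1.569e-21 J
Step 2: Theta_D = 1.569e-21 / 1.381e-23
Step 3: Theta_D = 113.6 K

113.6


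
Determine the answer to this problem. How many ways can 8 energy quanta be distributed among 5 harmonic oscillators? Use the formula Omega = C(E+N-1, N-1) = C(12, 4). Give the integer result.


Step 1: Use binomial coefficient C(12, 4)
Step 2: Numerator = 12! / 8!
Step 3: Denominator = 4!
Step 4: Omega = 495

495


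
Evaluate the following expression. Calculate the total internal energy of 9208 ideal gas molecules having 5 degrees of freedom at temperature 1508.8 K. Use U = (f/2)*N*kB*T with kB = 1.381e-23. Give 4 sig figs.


Step 1: f/2 = 5/2 = 2.5
Step 2: N*kB*T = 9208*1.381e-23*1508.8 = 1.919e-16
Step 3: U = 2.5 * 1.919e-16 = 4.797e-16 J

4.797e-16


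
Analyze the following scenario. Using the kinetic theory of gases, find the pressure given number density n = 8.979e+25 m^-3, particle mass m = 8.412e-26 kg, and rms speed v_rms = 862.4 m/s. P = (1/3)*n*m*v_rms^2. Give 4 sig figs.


Step 1: v_rms^2 = 862.4^2 = 7.437e+05
Step 2: n*m = 8.979e+25*8.412e-26 = 7.553
Step 3: P = (1/3)*7.553*7.437e+05 = 1.873e+06 Pa

1.873e+06


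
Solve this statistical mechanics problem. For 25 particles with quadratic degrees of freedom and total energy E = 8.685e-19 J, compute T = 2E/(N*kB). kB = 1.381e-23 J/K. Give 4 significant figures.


Step 1: Numerator = 2*E = 2*8.685e-19 = 1.737e-18 J
Step 2: Denominator = N*kB = 25*1.381e-23 = 3.452e-22
Step 3: T = 1.737e-18 / 3.452e-22 = 5031 K

5031


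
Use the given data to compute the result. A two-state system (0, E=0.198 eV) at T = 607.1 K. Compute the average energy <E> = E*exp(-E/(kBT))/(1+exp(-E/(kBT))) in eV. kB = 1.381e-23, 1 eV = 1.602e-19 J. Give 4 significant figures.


Step 1: beta*E = 0.198*1.602e-19/(1.381e-23*607.1) = 3.783
Step 2: exp(-beta*E) = 0.02275
Step 3: <E> = 0.198*0.02275/(1+0.02275) = 0.004404 eV

0.004404


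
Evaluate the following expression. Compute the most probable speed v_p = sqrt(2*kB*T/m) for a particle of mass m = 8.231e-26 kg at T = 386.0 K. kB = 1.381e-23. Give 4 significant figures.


Step 1: Numerator = 2*kB*T = 2*1.381e-23*386.0 = 1.066e-20
Step 2: Ratio = 1.066e-20 / 8.231e-26 = 1.295e+05
Step 3: v_p = sqrt(1.295e+05) = 359.9 m/s

359.9


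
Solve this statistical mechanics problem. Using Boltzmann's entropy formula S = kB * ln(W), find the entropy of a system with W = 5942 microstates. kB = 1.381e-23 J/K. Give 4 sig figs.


Step 1: ln(W) = ln(5942) = 8.69
Step 2: S = kB * ln(W) = 1.381e-23 * 8.69
Step 3: S = 1.2e-22 J/K

1.2e-22


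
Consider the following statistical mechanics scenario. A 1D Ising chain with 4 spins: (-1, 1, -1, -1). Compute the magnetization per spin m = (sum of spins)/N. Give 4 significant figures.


Step 1: Count up spins (+1): 1, down spins (-1): 3
Step 2: Total magnetization M = 1 - 3 = -2
Step 3: m = M/N = -2/4 = -0.5

-0.5


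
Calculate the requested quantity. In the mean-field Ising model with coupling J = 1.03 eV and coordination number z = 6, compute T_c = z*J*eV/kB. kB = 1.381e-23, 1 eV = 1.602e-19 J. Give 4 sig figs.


Step 1: z*J = 6*1.03 = 6.18 eV
Step 2: Convert to Joules: 6.18*1.602e-19 = 9.9e-19 J
Step 3: T_c = 9.9e-19 / 1.381e-23 = 7.169e+04 K

7.169e+04


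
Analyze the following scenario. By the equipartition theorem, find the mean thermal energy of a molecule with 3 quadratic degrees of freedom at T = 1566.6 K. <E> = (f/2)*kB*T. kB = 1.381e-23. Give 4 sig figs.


Step 1: f/2 = 3/2 = 1.5
Step 2: kB*T = 1.381e-23 * 1566.6 = 2.163e-20
Step 3: <E> = 1.5 * 2.163e-20 = 3.245e-20 J

3.245e-20


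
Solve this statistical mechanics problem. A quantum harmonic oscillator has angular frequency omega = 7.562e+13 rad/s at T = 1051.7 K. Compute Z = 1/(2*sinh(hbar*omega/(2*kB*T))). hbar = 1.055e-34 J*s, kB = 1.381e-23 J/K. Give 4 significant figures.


Step 1: Compute x = hbar*omega/(kB*T) = 1.055e-34*7.562e+13/(1.381e-23*1051.7) = 0.5493
Step 2: x/2 = 0.2746
Step 3: sinh(x/2) = 0.2781
Step 4: Z = 1/(2*0.2781) = 1.798

1.798


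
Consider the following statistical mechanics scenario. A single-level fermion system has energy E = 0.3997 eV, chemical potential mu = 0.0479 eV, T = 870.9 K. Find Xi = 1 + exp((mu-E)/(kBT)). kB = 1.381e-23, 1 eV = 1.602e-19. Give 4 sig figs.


Step 1: (mu - E) = 0.0479 - 0.3997 = -0.3518 eV
Step 2: x = (mu-E)*eV/(kB*T) = -0.3518*1.602e-19/(1.381e-23*870.9) = -4.686
Step 3: exp(x) = 0.009224
Step 4: Xi = 1 + 0.009224 = 1.009

1.009


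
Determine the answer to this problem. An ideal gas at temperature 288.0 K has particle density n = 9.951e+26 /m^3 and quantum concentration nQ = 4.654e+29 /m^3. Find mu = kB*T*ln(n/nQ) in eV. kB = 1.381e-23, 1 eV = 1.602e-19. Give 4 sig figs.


Step 1: n/nQ = 9.951e+26/4.654e+29 = 0.002138
Step 2: ln(n/nQ) = -6.148
Step 3: mu = kB*T*ln(n/nQ) = 3.977e-21*-6.148 = -2.445e-20 J
Step 4: Convert to eV: -2.445e-20/1.602e-19 = -0.1526 eV

-0.1526


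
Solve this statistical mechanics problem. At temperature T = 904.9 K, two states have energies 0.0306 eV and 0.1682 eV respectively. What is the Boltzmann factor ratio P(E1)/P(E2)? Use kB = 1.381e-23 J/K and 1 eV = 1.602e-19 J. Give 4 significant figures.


Step 1: Compute energy difference dE = E1 - E2 = 0.0306 - 0.1682 = -0.1376 eV
Step 2: Convert to Joules: dE_J = -0.1376 * 1.602e-19 = -2.204e-20 J
Step 3: Compute exponent = -dE_J / (kB * T) = -(-2.204e-20) / (1.381e-23 * 904.9) = 1.764
Step 4: P(E1)/P(E2) = exp(1.764) = 5.835

5.835


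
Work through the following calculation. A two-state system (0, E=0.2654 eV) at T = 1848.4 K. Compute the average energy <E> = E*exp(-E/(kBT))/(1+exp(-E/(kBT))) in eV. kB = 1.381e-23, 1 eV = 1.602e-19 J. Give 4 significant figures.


Step 1: beta*E = 0.2654*1.602e-19/(1.381e-23*1848.4) = 1.666
Step 2: exp(-beta*E) = 0.1891
Step 3: <E> = 0.2654*0.1891/(1+0.1891) = 0.0422 eV

0.0422


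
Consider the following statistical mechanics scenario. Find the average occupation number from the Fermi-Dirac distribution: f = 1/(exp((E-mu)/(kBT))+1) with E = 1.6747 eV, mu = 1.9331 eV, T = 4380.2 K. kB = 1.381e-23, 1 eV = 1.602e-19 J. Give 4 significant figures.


Step 1: (E - mu) = 1.6747 - 1.9331 = -0.2584 eV
Step 2: Convert: (E-mu)*eV = -4.14e-20 J
Step 3: x = (E-mu)*eV/(kB*T) = -0.6843
Step 4: f = 1/(exp(-0.6843)+1) = 0.6647

0.6647


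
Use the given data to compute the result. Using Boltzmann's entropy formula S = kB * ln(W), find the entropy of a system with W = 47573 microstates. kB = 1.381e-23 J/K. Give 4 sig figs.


Step 1: ln(W) = ln(47573) = 10.77
Step 2: S = kB * ln(W) = 1.381e-23 * 10.77
Step 3: S = 1.487e-22 J/K

1.487e-22


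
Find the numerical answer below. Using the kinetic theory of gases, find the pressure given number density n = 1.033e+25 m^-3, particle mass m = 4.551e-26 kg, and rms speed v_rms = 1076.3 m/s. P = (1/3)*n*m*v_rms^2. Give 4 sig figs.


Step 1: v_rms^2 = 1076.3^2 = 1.158e+06
Step 2: n*m = 1.033e+25*4.551e-26 = 0.4701
Step 3: P = (1/3)*0.4701*1.158e+06 = 1.815e+05 Pa

1.815e+05


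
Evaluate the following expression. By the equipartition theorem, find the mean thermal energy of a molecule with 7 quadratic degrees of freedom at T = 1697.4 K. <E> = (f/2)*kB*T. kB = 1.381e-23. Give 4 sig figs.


Step 1: f/2 = 7/2 = 3.5
Step 2: kB*T = 1.381e-23 * 1697.4 = 2.344e-20
Step 3: <E> = 3.5 * 2.344e-20 = 8.204e-20 J

8.204e-20


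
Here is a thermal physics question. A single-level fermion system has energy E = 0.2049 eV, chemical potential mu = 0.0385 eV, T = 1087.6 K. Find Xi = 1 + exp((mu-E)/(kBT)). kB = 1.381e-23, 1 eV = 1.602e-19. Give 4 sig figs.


Step 1: (mu - E) = 0.0385 - 0.2049 = -0.1664 eV
Step 2: x = (mu-E)*eV/(kB*T) = -0.1664*1.602e-19/(1.381e-23*1087.6) = -1.775
Step 3: exp(x) = 0.1695
Step 4: Xi = 1 + 0.1695 = 1.17

1.17
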